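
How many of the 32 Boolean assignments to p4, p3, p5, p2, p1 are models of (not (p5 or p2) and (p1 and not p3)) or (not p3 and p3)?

2

Initial set: {T ((not (p5 or p2) and (p1 and not p3)) or (not p3 and p3))}.
T ((not (p5 or p2) and (p1 and not p3)) or (not p3 and p3)): β-rule — branch into T (not (p5 or p2) and (p1 and not p3))  //  T (not p3 and p3).
  branch 1 (add T (not (p5 or p2) and (p1 and not p3))):
    T (not (p5 or p2) and (p1 and not p3)): α-rule — add T not (p5 or p2), T (p1 and not p3).
    T not (p5 or p2): α-rule — add F p5, F p2.
    T (p1 and not p3): α-rule — add T p1, T not p3.
    ○ open, literals {p1=T, p2=F, p3=F, p5=F}.
  branch 2 (add T (not p3 and p3)):
    T (not p3 and p3): α-rule — add T not p3, T p3.
    × closes — contains both p3 and not p3.
1 branch closed, 1 open.
Each open branch fixes some atoms; the unmentioned ones are free. Counting distinct full assignments: branch {p1=T, p2=F, p3=F, p5=F} (p4) contributes 2 new. Total: 2.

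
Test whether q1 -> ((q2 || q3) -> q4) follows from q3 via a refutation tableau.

Initial set: {q3; !(q1 -> ((q2 || q3) -> q4))}.
!(q1 -> ((q2 || q3) -> q4)): α-rule — add q1, !((q2 || q3) -> q4).
!((q2 || q3) -> q4): α-rule — add (q2 || q3), !q4.
(q2 || q3): β-rule — branch into q2  //  q3.
  branch 1 (add q2):
    ○ open, literals {q1=T, q2=T, q3=T, q4=F}.
  branch 2 (add q3):
    ○ open, literals {q1=T, q3=T, q4=F}.
0 branches closed, 2 open.
An open branch gives a countermodel: q1=T, q2=T, q3=T, q4=F (unmentioned atoms arbitrary); the premises hold there but the conclusion fails.

No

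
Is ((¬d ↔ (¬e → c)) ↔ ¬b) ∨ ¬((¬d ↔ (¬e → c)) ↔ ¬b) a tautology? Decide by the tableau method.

Assume the negation and expand:
Initial set: {¬(((¬d ↔ (¬e → c)) ↔ ¬b) ∨ ¬((¬d ↔ (¬e → c)) ↔ ¬b))}.
¬(((¬d ↔ (¬e → c)) ↔ ¬b) ∨ ¬((¬d ↔ (¬e → c)) ↔ ¬b)): α-rule — add ¬((¬d ↔ (¬e → c)) ↔ ¬b), ¬¬((¬d ↔ (¬e → c)) ↔ ¬b).
¬((¬d ↔ (¬e → c)) ↔ ¬b): β-rule — branch into (¬d ↔ (¬e → c)), ¬¬b  //  ¬(¬d ↔ (¬e → c)), ¬b.
  branch 1 (add (¬d ↔ (¬e → c)), ¬¬b):
    ¬¬((¬d ↔ (¬e → c)) ↔ ¬b): β-rule — branch into (¬d ↔ (¬e → c)), ¬b  //  ¬(¬d ↔ (¬e → c)), ¬¬b.
      branch 1.1 (add (¬d ↔ (¬e → c)), ¬b):
        × closes — contains both b and ¬b.
      branch 1.2 (add ¬(¬d ↔ (¬e → c)), ¬¬b):
        (¬d ↔ (¬e → c)): β-rule — branch into ¬d, (¬e → c)  //  ¬¬d, ¬(¬e → c).
          branch 1.2.1 (add ¬d, (¬e → c)):
            ¬(¬d ↔ (¬e → c)): β-rule — branch into ¬d, ¬(¬e → c)  //  ¬¬d, (¬e → c).
              branch 1.2.1.1 (add ¬d, ¬(¬e → c)):
                ¬(¬e → c): α-rule — add ¬e, ¬c.
                (¬e → c): β-rule — branch into ¬¬e  //  c.
                  branch 1.2.1.1.1 (add ¬¬e):
                    × closes — contains both e and ¬e.
                  branch 1.2.1.1.2 (add c):
                    × closes — contains both c and ¬c.
              branch 1.2.1.2 (add ¬¬d, (¬e → c)):
                × closes — contains both d and ¬d.
          branch 1.2.2 (add ¬¬d, ¬(¬e → c)):
            ¬(¬e → c): α-rule — add ¬e, ¬c.
            ¬(¬d ↔ (¬e → c)): β-rule — branch into ¬d, ¬(¬e → c)  //  ¬¬d, (¬e → c).
              branch 1.2.2.1 (add ¬d, ¬(¬e → c)):
                × closes — contains both d and ¬d.
              branch 1.2.2.2 (add ¬¬d, (¬e → c)):
                (¬e → c): β-rule — branch into ¬¬e  //  c.
                  branch 1.2.2.2.1 (add ¬¬e):
                    × closes — contains both e and ¬e.
                  branch 1.2.2.2.2 (add c):
                    × closes — contains both c and ¬c.
  branch 2 (add ¬(¬d ↔ (¬e → c)), ¬b):
    ¬¬((¬d ↔ (¬e → c)) ↔ ¬b): β-rule — branch into (¬d ↔ (¬e → c)), ¬b  //  ¬(¬d ↔ (¬e → c)), ¬¬b.
      branch 2.1 (add (¬d ↔ (¬e → c)), ¬b):
        ¬(¬d ↔ (¬e → c)): β-rule — branch into ¬d, ¬(¬e → c)  //  ¬¬d, (¬e → c).
          branch 2.1.1 (add ¬d, ¬(¬e → c)):
            ¬(¬e → c): α-rule — add ¬e, ¬c.
            (¬d ↔ (¬e → c)): β-rule — branch into ¬d, (¬e → c)  //  ¬¬d, ¬(¬e → c).
              branch 2.1.1.1 (add ¬d, (¬e → c)):
                (¬e → c): β-rule — branch into ¬¬e  //  c.
                  branch 2.1.1.1.1 (add ¬¬e):
                    × closes — contains both e and ¬e.
                  branch 2.1.1.1.2 (add c):
                    × closes — contains both c and ¬c.
              branch 2.1.1.2 (add ¬¬d, ¬(¬e → c)):
                × closes — contains both d and ¬d.
          branch 2.1.2 (add ¬¬d, (¬e → c)):
            (¬d ↔ (¬e → c)): β-rule — branch into ¬d, (¬e → c)  //  ¬¬d, ¬(¬e → c).
              branch 2.1.2.1 (add ¬d, (¬e → c)):
                × closes — contains both d and ¬d.
              branch 2.1.2.2 (add ¬¬d, ¬(¬e → c)):
                ¬(¬e → c): α-rule — add ¬e, ¬c.
                (¬e → c): β-rule — branch into ¬¬e  //  c.
                  branch 2.1.2.2.1 (add ¬¬e):
                    × closes — contains both e and ¬e.
                  branch 2.1.2.2.2 (add c):
                    × closes — contains both c and ¬c.
      branch 2.2 (add ¬(¬d ↔ (¬e → c)), ¬¬b):
        × closes — contains both b and ¬b.
All 14 branches close.
Every branch closed, so the negation is unsatisfiable and the formula is valid.

Valid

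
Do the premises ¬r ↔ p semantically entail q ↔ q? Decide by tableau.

Yes

Initial set: {(¬r ↔ p); ¬(q ↔ q)}.
(¬r ↔ p): β-rule — branch into ¬r, p  //  ¬¬r, ¬p.
  branch 1 (add ¬r, p):
    ¬(q ↔ q): β-rule — branch into q, ¬q  //  ¬q, q.
      branch 1.1 (add q, ¬q):
        × closes — contains both q and ¬q.
      branch 1.2 (add ¬q, q):
        × closes — contains both q and ¬q.
  branch 2 (add ¬¬r, ¬p):
    ¬(q ↔ q): β-rule — branch into q, ¬q  //  ¬q, q.
      branch 2.1 (add q, ¬q):
        × closes — contains both q and ¬q.
      branch 2.2 (add ¬q, q):
        × closes — contains both q and ¬q.
All 4 branches close.
Every branch closed, so the premises entail the conclusion.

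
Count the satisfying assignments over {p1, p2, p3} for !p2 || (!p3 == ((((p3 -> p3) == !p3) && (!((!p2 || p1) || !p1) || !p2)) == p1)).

6

Initial set: {(!p2 || (!p3 == ((((p3 -> p3) == !p3) && (!((!p2 || p1) || !p1) || !p2)) == p1)))}.
(!p2 || (!p3 == ((((p3 -> p3) == !p3) && (!((!p2 || p1) || !p1) || !p2)) == p1))): β-rule — branch into !p2  //  (!p3 == ((((p3 -> p3) == !p3) && (!((!p2 || p1) || !p1) || !p2)) == p1)).
  branch 1 (add !p2):
    ○ open, literals {p2=0}.
  branch 2 (add (!p3 == ((((p3 -> p3) == !p3) && (!((!p2 || p1) || !p1) || !p2)) == p1))):
    (!p3 == ((((p3 -> p3) == !p3) && (!((!p2 || p1) || !p1) || !p2)) == p1)): β-rule — branch into !p3, ((((p3 -> p3) == !p3) && (!((!p2 || p1) || !p1) || !p2)) == p1)  //  !!p3, !((((p3 -> p3) == !p3) && (!((!p2 || p1) || !p1) || !p2)) == p1).
      branch 2.1 (add !p3, ((((p3 -> p3) == !p3) && (!((!p2 || p1) || !p1) || !p2)) == p1)):
        ((((p3 -> p3) == !p3) && (!((!p2 || p1) || !p1) || !p2)) == p1): β-rule — branch into (((p3 -> p3) == !p3) && (!((!p2 || p1) || !p1) || !p2)), p1  //  !(((p3 -> p3) == !p3) && (!((!p2 || p1) || !p1) || !p2)), !p1.
          branch 2.1.1 (add (((p3 -> p3) == !p3) && (!((!p2 || p1) || !p1) || !p2)), p1):
            (((p3 -> p3) == !p3) && (!((!p2 || p1) || !p1) || !p2)): α-rule — add ((p3 -> p3) == !p3), (!((!p2 || p1) || !p1) || !p2).
            ((p3 -> p3) == !p3): β-rule — branch into (p3 -> p3), !p3  //  !(p3 -> p3), !!p3.
              branch 2.1.1.1 (add (p3 -> p3), !p3):
                (!((!p2 || p1) || !p1) || !p2): β-rule — branch into !((!p2 || p1) || !p1)  //  !p2.
                  branch 2.1.1.1.1 (add !((!p2 || p1) || !p1)):
                    !((!p2 || p1) || !p1): α-rule — add !(!p2 || p1), !!p1.
                    !(!p2 || p1): α-rule — add !!p2, !p1.
                    × closes — contains both p1 and !p1.
                  branch 2.1.1.1.2 (add !p2):
                    (p3 -> p3): β-rule — branch into !p3  //  p3.
                      branch 2.1.1.1.2.1 (add !p3):
                        ○ open, literals {p1=1, p2=0, p3=0}.
                      branch 2.1.1.1.2.2 (add p3):
                        × closes — contains both p3 and !p3.
              branch 2.1.1.2 (add !(p3 -> p3), !!p3):
                × closes — contains both p3 and !p3.
          branch 2.1.2 (add !(((p3 -> p3) == !p3) && (!((!p2 || p1) || !p1) || !p2)), !p1):
            !(((p3 -> p3) == !p3) && (!((!p2 || p1) || !p1) || !p2)): β-rule — branch into !((p3 -> p3) == !p3)  //  !(!((!p2 || p1) || !p1) || !p2).
              branch 2.1.2.1 (add !((p3 -> p3) == !p3)):
                !((p3 -> p3) == !p3): β-rule — branch into (p3 -> p3), !!p3  //  !(p3 -> p3), !p3.
                  branch 2.1.2.1.1 (add (p3 -> p3), !!p3):
                    × closes — contains both p3 and !p3.
                  branch 2.1.2.1.2 (add !(p3 -> p3), !p3):
                    !(p3 -> p3): α-rule — add p3, !p3.
                    × closes — contains both p3 and !p3.
              branch 2.1.2.2 (add !(!((!p2 || p1) || !p1) || !p2)):
                !(!((!p2 || p1) || !p1) || !p2): α-rule — add !!((!p2 || p1) || !p1), !!p2.
                !!((!p2 || p1) || !p1): β-rule — branch into (!p2 || p1)  //  !p1.
                  branch 2.1.2.2.1 (add (!p2 || p1)):
                    (!p2 || p1): β-rule — branch into !p2  //  p1.
                      branch 2.1.2.2.1.1 (add !p2):
                        × closes — contains both p2 and !p2.
                      branch 2.1.2.2.1.2 (add p1):
                        × closes — contains both p1 and !p1.
                  branch 2.1.2.2.2 (add !p1):
                    ○ open, literals {p1=0, p2=1, p3=0}.
      branch 2.2 (add !!p3, !((((p3 -> p3) == !p3) && (!((!p2 || p1) || !p1) || !p2)) == p1)):
        !((((p3 -> p3) == !p3) && (!((!p2 || p1) || !p1) || !p2)) == p1): β-rule — branch into (((p3 -> p3) == !p3) && (!((!p2 || p1) || !p1) || !p2)), !p1  //  !(((p3 -> p3) == !p3) && (!((!p2 || p1) || !p1) || !p2)), p1.
          branch 2.2.1 (add (((p3 -> p3) == !p3) && (!((!p2 || p1) || !p1) || !p2)), !p1):
            (((p3 -> p3) == !p3) && (!((!p2 || p1) || !p1) || !p2)): α-rule — add ((p3 -> p3) == !p3), (!((!p2 || p1) || !p1) || !p2).
            ((p3 -> p3) == !p3): β-rule — branch into (p3 -> p3), !p3  //  !(p3 -> p3), !!p3.
              branch 2.2.1.1 (add (p3 -> p3), !p3):
                × closes — contains both p3 and !p3.
              branch 2.2.1.2 (add !(p3 -> p3), !!p3):
                !(p3 -> p3): α-rule — add p3, !p3.
                × closes — contains both p3 and !p3.
          branch 2.2.2 (add !(((p3 -> p3) == !p3) && (!((!p2 || p1) || !p1) || !p2)), p1):
            !(((p3 -> p3) == !p3) && (!((!p2 || p1) || !p1) || !p2)): β-rule — branch into !((p3 -> p3) == !p3)  //  !(!((!p2 || p1) || !p1) || !p2).
              branch 2.2.2.1 (add !((p3 -> p3) == !p3)):
                !((p3 -> p3) == !p3): β-rule — branch into (p3 -> p3), !!p3  //  !(p3 -> p3), !p3.
                  branch 2.2.2.1.1 (add (p3 -> p3), !!p3):
                    (p3 -> p3): β-rule — branch into !p3  //  p3.
                      branch 2.2.2.1.1.1 (add !p3):
                        × closes — contains both p3 and !p3.
                      branch 2.2.2.1.1.2 (add p3):
                        ○ open, literals {p1=1, p3=1}.
                  branch 2.2.2.1.2 (add !(p3 -> p3), !p3):
                    × closes — contains both p3 and !p3.
              branch 2.2.2.2 (add !(!((!p2 || p1) || !p1) || !p2)):
                !(!((!p2 || p1) || !p1) || !p2): α-rule — add !!((!p2 || p1) || !p1), !!p2.
                !!((!p2 || p1) || !p1): β-rule — branch into (!p2 || p1)  //  !p1.
                  branch 2.2.2.2.1 (add (!p2 || p1)):
                    (!p2 || p1): β-rule — branch into !p2  //  p1.
                      branch 2.2.2.2.1.1 (add !p2):
                        × closes — contains both p2 and !p2.
                      branch 2.2.2.2.1.2 (add p1):
                        ○ open, literals {p1=1, p2=1, p3=1}.
                  branch 2.2.2.2.2 (add !p1):
                    × closes — contains both p1 and !p1.
13 branches closed, 5 open.
Each open branch fixes some atoms; the unmentioned ones are free. Counting distinct full assignments: branch {p2=0} (p1, p3) contributes 4 new; branch {p1=1, p2=0, p3=0} (none free) contributes 0 new; branch {p1=0, p2=1, p3=0} (none free) contributes 1 new; branch {p1=1, p3=1} (p2) contributes 1 new; branch {p1=1, p2=1, p3=1} (none free) contributes 0 new. Total: 6.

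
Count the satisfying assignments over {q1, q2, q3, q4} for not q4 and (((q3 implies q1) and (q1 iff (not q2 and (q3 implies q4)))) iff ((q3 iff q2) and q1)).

6

Initial set: {(not q4 and (((q3 implies q1) and (q1 iff (not q2 and (q3 implies q4)))) iff ((q3 iff q2) and q1)))}.
(not q4 and (((q3 implies q1) and (q1 iff (not q2 and (q3 implies q4)))) iff ((q3 iff q2) and q1))): α-rule — add not q4, (((q3 implies q1) and (q1 iff (not q2 and (q3 implies q4)))) iff ((q3 iff q2) and q1)).
(((q3 implies q1) and (q1 iff (not q2 and (q3 implies q4)))) iff ((q3 iff q2) and q1)): β-rule — branch into ((q3 implies q1) and (q1 iff (not q2 and (q3 implies q4)))), ((q3 iff q2) and q1)  //  not ((q3 implies q1) and (q1 iff (not q2 and (q3 implies q4)))), not ((q3 iff q2) and q1).
  branch 1 (add ((q3 implies q1) and (q1 iff (not q2 and (q3 implies q4)))), ((q3 iff q2) and q1)):
    ((q3 implies q1) and (q1 iff (not q2 and (q3 implies q4)))): α-rule — add (q3 implies q1), (q1 iff (not q2 and (q3 implies q4))).
    ((q3 iff q2) and q1): α-rule — add (q3 iff q2), q1.
    (q3 implies q1): β-rule — branch into not q3  //  q1.
      branch 1.1 (add not q3):
        (q1 iff (not q2 and (q3 implies q4))): β-rule — branch into q1, (not q2 and (q3 implies q4))  //  not q1, not (not q2 and (q3 implies q4)).
          branch 1.1.1 (add q1, (not q2 and (q3 implies q4))):
            (not q2 and (q3 implies q4)): α-rule — add not q2, (q3 implies q4).
            (q3 iff q2): β-rule — branch into q3, q2  //  not q3, not q2.
              branch 1.1.1.1 (add q3, q2):
                × closes — contains both q3 and not q3.
              branch 1.1.1.2 (add not q3, not q2):
                (q3 implies q4): β-rule — branch into not q3  //  q4.
                  branch 1.1.1.2.1 (add not q3):
                    ○ open, literals {q1=true, q2=false, q3=false, q4=false}.
                  branch 1.1.1.2.2 (add q4):
                    × closes — contains both q4 and not q4.
          branch 1.1.2 (add not q1, not (not q2 and (q3 implies q4))):
            × closes — contains both q1 and not q1.
      branch 1.2 (add q1):
        (q1 iff (not q2 and (q3 implies q4))): β-rule — branch into q1, (not q2 and (q3 implies q4))  //  not q1, not (not q2 and (q3 implies q4)).
          branch 1.2.1 (add q1, (not q2 and (q3 implies q4))):
            (not q2 and (q3 implies q4)): α-rule — add not q2, (q3 implies q4).
            (q3 iff q2): β-rule — branch into q3, q2  //  not q3, not q2.
              branch 1.2.1.1 (add q3, q2):
                × closes — contains both q2 and not q2.
              branch 1.2.1.2 (add not q3, not q2):
                (q3 implies q4): β-rule — branch into not q3  //  q4.
                  branch 1.2.1.2.1 (add not q3):
                    ○ open, literals {q1=true, q2=false, q3=false, q4=false}.
                  branch 1.2.1.2.2 (add q4):
                    × closes — contains both q4 and not q4.
          branch 1.2.2 (add not q1, not (not q2 and (q3 implies q4))):
            × closes — contains both q1 and not q1.
  branch 2 (add not ((q3 implies q1) and (q1 iff (not q2 and (q3 implies q4)))), not ((q3 iff q2) and q1)):
    not ((q3 implies q1) and (q1 iff (not q2 and (q3 implies q4)))): β-rule — branch into not (q3 implies q1)  //  not (q1 iff (not q2 and (q3 implies q4))).
      branch 2.1 (add not (q3 implies q1)):
        not (q3 implies q1): α-rule — add q3, not q1.
        not ((q3 iff q2) and q1): β-rule — branch into not (q3 iff q2)  //  not q1.
          branch 2.1.1 (add not (q3 iff q2)):
            not (q3 iff q2): β-rule — branch into q3, not q2  //  not q3, q2.
              branch 2.1.1.1 (add q3, not q2):
                ○ open, literals {q1=false, q2=false, q3=true, q4=false}.
              branch 2.1.1.2 (add not q3, q2):
                × closes — contains both q3 and not q3.
          branch 2.1.2 (add not q1):
            ○ open, literals {q1=false, q3=true, q4=false}.
      branch 2.2 (add not (q1 iff (not q2 and (q3 implies q4)))):
        not ((q3 iff q2) and q1): β-rule — branch into not (q3 iff q2)  //  not q1.
          branch 2.2.1 (add not (q3 iff q2)):
            not (q1 iff (not q2 and (q3 implies q4))): β-rule — branch into q1, not (not q2 and (q3 implies q4))  //  not q1, (not q2 and (q3 implies q4)).
              branch 2.2.1.1 (add q1, not (not q2 and (q3 implies q4))):
                not (q3 iff q2): β-rule — branch into q3, not q2  //  not q3, q2.
                  branch 2.2.1.1.1 (add q3, not q2):
                    not (not q2 and (q3 implies q4)): β-rule — branch into not not q2  //  not (q3 implies q4).
                      branch 2.2.1.1.1.1 (add not not q2):
                        × closes — contains both q2 and not q2.
                      branch 2.2.1.1.1.2 (add not (q3 implies q4)):
                        not (q3 implies q4): α-rule — add q3, not q4.
                        ○ open, literals {q1=true, q2=false, q3=true, q4=false}.
                  branch 2.2.1.1.2 (add not q3, q2):
                    not (not q2 and (q3 implies q4)): β-rule — branch into not not q2  //  not (q3 implies q4).
                      branch 2.2.1.1.2.1 (add not not q2):
                        ○ open, literals {q1=true, q2=true, q3=false, q4=false}.
                      branch 2.2.1.1.2.2 (add not (q3 implies q4)):
                        not (q3 implies q4): α-rule — add q3, not q4.
                        × closes — contains both q3 and not q3.
              branch 2.2.1.2 (add not q1, (not q2 and (q3 implies q4))):
                (not q2 and (q3 implies q4)): α-rule — add not q2, (q3 implies q4).
                not (q3 iff q2): β-rule — branch into q3, not q2  //  not q3, q2.
                  branch 2.2.1.2.1 (add q3, not q2):
                    (q3 implies q4): β-rule — branch into not q3  //  q4.
                      branch 2.2.1.2.1.1 (add not q3):
                        × closes — contains both q3 and not q3.
                      branch 2.2.1.2.1.2 (add q4):
                        × closes — contains both q4 and not q4.
                  branch 2.2.1.2.2 (add not q3, q2):
                    × closes — contains both q2 and not q2.
          branch 2.2.2 (add not q1):
            not (q1 iff (not q2 and (q3 implies q4))): β-rule — branch into q1, not (not q2 and (q3 implies q4))  //  not q1, (not q2 and (q3 implies q4)).
              branch 2.2.2.1 (add q1, not (not q2 and (q3 implies q4))):
                × closes — contains both q1 and not q1.
              branch 2.2.2.2 (add not q1, (not q2 and (q3 implies q4))):
                (not q2 and (q3 implies q4)): α-rule — add not q2, (q3 implies q4).
                (q3 implies q4): β-rule — branch into not q3  //  q4.
                  branch 2.2.2.2.1 (add not q3):
                    ○ open, literals {q1=false, q2=false, q3=false, q4=false}.
                  branch 2.2.2.2.2 (add q4):
                    × closes — contains both q4 and not q4.
14 branches closed, 7 open.
Each open branch fixes some atoms; the unmentioned ones are free. Counting distinct full assignments: branch {q1=true, q2=false, q3=false, q4=false} (none free) contributes 1 new; branch {q1=true, q2=false, q3=false, q4=false} (none free) contributes 0 new; branch {q1=false, q2=false, q3=true, q4=false} (none free) contributes 1 new; branch {q1=false, q3=true, q4=false} (q2) contributes 1 new; branch {q1=true, q2=false, q3=true, q4=false} (none free) contributes 1 new; branch {q1=true, q2=true, q3=false, q4=false} (none free) contributes 1 new; branch {q1=false, q2=false, q3=false, q4=false} (none free) contributes 1 new. Total: 6.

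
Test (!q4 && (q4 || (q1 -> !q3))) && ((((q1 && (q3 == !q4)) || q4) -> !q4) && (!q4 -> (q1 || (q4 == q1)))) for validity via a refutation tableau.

Assume the negation and expand:
Initial set: {F ((!q4 && (q4 || (q1 -> !q3))) && ((((q1 && (q3 == !q4)) || q4) -> !q4) && (!q4 -> (q1 || (q4 == q1)))))}.
F ((!q4 && (q4 || (q1 -> !q3))) && ((((q1 && (q3 == !q4)) || q4) -> !q4) && (!q4 -> (q1 || (q4 == q1))))): β-rule — branch into F (!q4 && (q4 || (q1 -> !q3)))  //  F ((((q1 && (q3 == !q4)) || q4) -> !q4) && (!q4 -> (q1 || (q4 == q1)))).
  branch 1 (add F (!q4 && (q4 || (q1 -> !q3)))):
    F (!q4 && (q4 || (q1 -> !q3))): β-rule — branch into F !q4  //  F (q4 || (q1 -> !q3)).
      branch 1.1 (add F !q4):
        ○ open, literals {q4=T}.
      branch 1.2 (add F (q4 || (q1 -> !q3))):
        F (q4 || (q1 -> !q3)): α-rule — add F q4, F (q1 -> !q3).
        F (q1 -> !q3): α-rule — add T q1, F !q3.
        ○ open, literals {q1=T, q3=T, q4=F}.
  branch 2 (add F ((((q1 && (q3 == !q4)) || q4) -> !q4) && (!q4 -> (q1 || (q4 == q1))))):
    F ((((q1 && (q3 == !q4)) || q4) -> !q4) && (!q4 -> (q1 || (q4 == q1)))): β-rule — branch into F (((q1 && (q3 == !q4)) || q4) -> !q4)  //  F (!q4 -> (q1 || (q4 == q1))).
      branch 2.1 (add F (((q1 && (q3 == !q4)) || q4) -> !q4)):
        F (((q1 && (q3 == !q4)) || q4) -> !q4): α-rule — add T ((q1 && (q3 == !q4)) || q4), F !q4.
        T ((q1 && (q3 == !q4)) || q4): β-rule — branch into T (q1 && (q3 == !q4))  //  T q4.
          branch 2.1.1 (add T (q1 && (q3 == !q4))):
            T (q1 && (q3 == !q4)): α-rule — add T q1, T (q3 == !q4).
            T (q3 == !q4): β-rule — branch into T q3, T !q4  //  F q3, F !q4.
              branch 2.1.1.1 (add T q3, T !q4):
                × closes — contains both q4 and !q4.
              branch 2.1.1.2 (add F q3, F !q4):
                ○ open, literals {q1=T, q3=F, q4=T}.
          branch 2.1.2 (add T q4):
            ○ open, literals {q4=T}.
      branch 2.2 (add F (!q4 -> (q1 || (q4 == q1)))):
        F (!q4 -> (q1 || (q4 == q1))): α-rule — add T !q4, F (q1 || (q4 == q1)).
        F (q1 || (q4 == q1)): α-rule — add F q1, F (q4 == q1).
        F (q4 == q1): β-rule — branch into T q4, F q1  //  F q4, T q1.
          branch 2.2.1 (add T q4, F q1):
            × closes — contains both q4 and !q4.
          branch 2.2.2 (add F q4, T q1):
            × closes — contains both q1 and !q1.
3 branches closed, 4 open.
An open branch gives a countermodel: q4=T (unmentioned atoms arbitrary); under it the original formula is false.

Not valid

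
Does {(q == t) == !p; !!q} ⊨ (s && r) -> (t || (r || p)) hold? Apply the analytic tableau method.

Initial set: {((q == t) == !p); !!q; !((s && r) -> (t || (r || p)))}.
!!q: drop double negation, giving q.
!((s && r) -> (t || (r || p))): α-rule — add (s && r), !(t || (r || p)).
(s && r): α-rule — add s, r.
!(t || (r || p)): α-rule — add !t, !(r || p).
!(r || p): α-rule — add !r, !p.
× closes — contains both r and !r.
All 1 branch closes.
Every branch closed, so the premises entail the conclusion.

Yes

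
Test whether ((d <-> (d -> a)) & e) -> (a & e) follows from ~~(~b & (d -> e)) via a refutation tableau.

Yes

Initial set: {T ~~(~b & (d -> e)); F (((d <-> (d -> a)) & e) -> (a & e))}.
T ~~(~b & (d -> e)): drop double negation, giving T (~b & (d -> e)).
F (((d <-> (d -> a)) & e) -> (a & e)): α-rule — add T ((d <-> (d -> a)) & e), F (a & e).
T (~b & (d -> e)): α-rule — add T ~b, T (d -> e).
T ((d <-> (d -> a)) & e): α-rule — add T (d <-> (d -> a)), T e.
F (a & e): β-rule — branch into F a  //  F e.
  branch 1 (add F a):
    T (d -> e): β-rule — branch into F d  //  T e.
      branch 1.1 (add F d):
        T (d <-> (d -> a)): β-rule — branch into T d, T (d -> a)  //  F d, F (d -> a).
          branch 1.1.1 (add T d, T (d -> a)):
            × closes — contains both d and ~d.
          branch 1.1.2 (add F d, F (d -> a)):
            F (d -> a): α-rule — add T d, F a.
            × closes — contains both d and ~d.
      branch 1.2 (add T e):
        T (d <-> (d -> a)): β-rule — branch into T d, T (d -> a)  //  F d, F (d -> a).
          branch 1.2.1 (add T d, T (d -> a)):
            T (d -> a): β-rule — branch into F d  //  T a.
              branch 1.2.1.1 (add F d):
                × closes — contains both d and ~d.
              branch 1.2.1.2 (add T a):
                × closes — contains both a and ~a.
          branch 1.2.2 (add F d, F (d -> a)):
            F (d -> a): α-rule — add T d, F a.
            × closes — contains both d and ~d.
  branch 2 (add F e):
    × closes — contains both e and ~e.
All 6 branches close.
Every branch closed, so the premises entail the conclusion.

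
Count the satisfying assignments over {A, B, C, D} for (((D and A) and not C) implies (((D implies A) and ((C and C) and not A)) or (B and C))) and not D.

8

Initial set: {((((D and A) and not C) implies (((D implies A) and ((C and C) and not A)) or (B and C))) and not D)}.
((((D and A) and not C) implies (((D implies A) and ((C and C) and not A)) or (B and C))) and not D): α-rule — add (((D and A) and not C) implies (((D implies A) and ((C and C) and not A)) or (B and C))), not D.
(((D and A) and not C) implies (((D implies A) and ((C and C) and not A)) or (B and C))): β-rule — branch into not ((D and A) and not C)  //  (((D implies A) and ((C and C) and not A)) or (B and C)).
  branch 1 (add not ((D and A) and not C)):
    not ((D and A) and not C): β-rule — branch into not (D and A)  //  not not C.
      branch 1.1 (add not (D and A)):
        not (D and A): β-rule — branch into not D  //  not A.
          branch 1.1.1 (add not D):
            ○ open, literals {D=F}.
          branch 1.1.2 (add not A):
            ○ open, literals {A=F, D=F}.
      branch 1.2 (add not not C):
        ○ open, literals {C=T, D=F}.
  branch 2 (add (((D implies A) and ((C and C) and not A)) or (B and C))):
    (((D implies A) and ((C and C) and not A)) or (B and C)): β-rule — branch into ((D implies A) and ((C and C) and not A))  //  (B and C).
      branch 2.1 (add ((D implies A) and ((C and C) and not A))):
        ((D implies A) and ((C and C) and not A)): α-rule — add (D implies A), ((C and C) and not A).
        ((C and C) and not A): α-rule — add (C and C), not A.
        (C and C): α-rule — add C, C.
        (D implies A): β-rule — branch into not D  //  A.
          branch 2.1.1 (add not D):
            ○ open, literals {A=F, C=T, D=F}.
          branch 2.1.2 (add A):
            × closes — contains both A and not A.
      branch 2.2 (add (B and C)):
        (B and C): α-rule — add B, C.
        ○ open, literals {B=T, C=T, D=F}.
1 branch closed, 5 open.
Each open branch fixes some atoms; the unmentioned ones are free. Counting distinct full assignments: branch {D=F} (A, B, C) contributes 8 new; branch {A=F, D=F} (B, C) contributes 0 new; branch {C=T, D=F} (A, B) contributes 0 new; branch {A=F, C=T, D=F} (B) contributes 0 new; branch {B=T, C=T, D=F} (A) contributes 0 new. Total: 8.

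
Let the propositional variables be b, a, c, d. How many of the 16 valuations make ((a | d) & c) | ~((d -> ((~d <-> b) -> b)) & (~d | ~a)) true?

9

Initial set: {(((a | d) & c) | ~((d -> ((~d <-> b) -> b)) & (~d | ~a)))}.
(((a | d) & c) | ~((d -> ((~d <-> b) -> b)) & (~d | ~a))): β-rule — branch into ((a | d) & c)  //  ~((d -> ((~d <-> b) -> b)) & (~d | ~a)).
  branch 1 (add ((a | d) & c)):
    ((a | d) & c): α-rule — add (a | d), c.
    (a | d): β-rule — branch into a  //  d.
      branch 1.1 (add a):
        ○ open, literals {a=true, c=true}.
      branch 1.2 (add d):
        ○ open, literals {c=true, d=true}.
  branch 2 (add ~((d -> ((~d <-> b) -> b)) & (~d | ~a))):
    ~((d -> ((~d <-> b) -> b)) & (~d | ~a)): β-rule — branch into ~(d -> ((~d <-> b) -> b))  //  ~(~d | ~a).
      branch 2.1 (add ~(d -> ((~d <-> b) -> b))):
        ~(d -> ((~d <-> b) -> b)): α-rule — add d, ~((~d <-> b) -> b).
        ~((~d <-> b) -> b): α-rule — add (~d <-> b), ~b.
        (~d <-> b): β-rule — branch into ~d, b  //  ~~d, ~b.
          branch 2.1.1 (add ~d, b):
            × closes — contains both d and ~d.
          branch 2.1.2 (add ~~d, ~b):
            ○ open, literals {b=false, d=true}.
      branch 2.2 (add ~(~d | ~a)):
        ~(~d | ~a): α-rule — add ~~d, ~~a.
        ○ open, literals {a=true, d=true}.
1 branch closed, 4 open.
Each open branch fixes some atoms; the unmentioned ones are free. Counting distinct full assignments: branch {a=true, c=true} (b, d) contributes 4 new; branch {c=true, d=true} (b, a) contributes 2 new; branch {b=false, d=true} (a, c) contributes 2 new; branch {a=true, d=true} (b, c) contributes 1 new. Total: 9.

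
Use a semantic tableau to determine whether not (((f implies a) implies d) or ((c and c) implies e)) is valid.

Not valid

Assume the negation and expand:
Initial set: {F not (((f implies a) implies d) or ((c and c) implies e))}.
F not (((f implies a) implies d) or ((c and c) implies e)): β-rule — branch into T ((f implies a) implies d)  //  T ((c and c) implies e).
  branch 1 (add T ((f implies a) implies d)):
    T ((f implies a) implies d): β-rule — branch into F (f implies a)  //  T d.
      branch 1.1 (add F (f implies a)):
        F (f implies a): α-rule — add T f, F a.
        ○ open, literals {a=0, f=1}.
      branch 1.2 (add T d):
        ○ open, literals {d=1}.
  branch 2 (add T ((c and c) implies e)):
    T ((c and c) implies e): β-rule — branch into F (c and c)  //  T e.
      branch 2.1 (add F (c and c)):
        F (c and c): β-rule — branch into F c  //  F c.
          branch 2.1.1 (add F c):
            ○ open, literals {c=0}.
          branch 2.1.2 (add F c):
            ○ open, literals {c=0}.
      branch 2.2 (add T e):
        ○ open, literals {e=1}.
0 branches closed, 5 open.
An open branch gives a countermodel: a=0, f=1 (unmentioned atoms arbitrary); under it the original formula is false.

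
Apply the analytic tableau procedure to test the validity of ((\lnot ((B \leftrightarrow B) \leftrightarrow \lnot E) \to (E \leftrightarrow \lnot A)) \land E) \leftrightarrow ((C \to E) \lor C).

Assume the negation and expand:
Initial set: {F (((\lnot ((B \leftrightarrow B) \leftrightarrow \lnot E) \to (E \leftrightarrow \lnot A)) \land E) \leftrightarrow ((C \to E) \lor C))}.
F (((\lnot ((B \leftrightarrow B) \leftrightarrow \lnot E) \to (E \leftrightarrow \lnot A)) \land E) \leftrightarrow ((C \to E) \lor C)): β-rule — branch into T ((\lnot ((B \leftrightarrow B) \leftrightarrow \lnot E) \to (E \leftrightarrow \lnot A)) \land E), F ((C \to E) \lor C)  //  F ((\lnot ((B \leftrightarrow B) \leftrightarrow \lnot E) \to (E \leftrightarrow \lnot A)) \land E), T ((C \to E) \lor C).
  branch 1 (add T ((\lnot ((B \leftrightarrow B) \leftrightarrow \lnot E) \to (E \leftrightarrow \lnot A)) \land E), F ((C \to E) \lor C)):
    T ((\lnot ((B \leftrightarrow B) \leftrightarrow \lnot E) \to (E \leftrightarrow \lnot A)) \land E): α-rule — add T (\lnot ((B \leftrightarrow B) \leftrightarrow \lnot E) \to (E \leftrightarrow \lnot A)), T E.
    F ((C \to E) \lor C): α-rule — add F (C \to E), F C.
    F (C \to E): α-rule — add T C, F E.
    × closes — contains both C and \lnot C.
  branch 2 (add F ((\lnot ((B \leftrightarrow B) \leftrightarrow \lnot E) \to (E \leftrightarrow \lnot A)) \land E), T ((C \to E) \lor C)):
    F ((\lnot ((B \leftrightarrow B) \leftrightarrow \lnot E) \to (E \leftrightarrow \lnot A)) \land E): β-rule — branch into F (\lnot ((B \leftrightarrow B) \leftrightarrow \lnot E) \to (E \leftrightarrow \lnot A))  //  F E.
      branch 2.1 (add F (\lnot ((B \leftrightarrow B) \leftrightarrow \lnot E) \to (E \leftrightarrow \lnot A))):
        F (\lnot ((B \leftrightarrow B) \leftrightarrow \lnot E) \to (E \leftrightarrow \lnot A)): α-rule — add T \lnot ((B \leftrightarrow B) \leftrightarrow \lnot E), F (E \leftrightarrow \lnot A).
        T ((C \to E) \lor C): β-rule — branch into T (C \to E)  //  T C.
          branch 2.1.1 (add T (C \to E)):
            T \lnot ((B \leftrightarrow B) \leftrightarrow \lnot E): β-rule — branch into T (B \leftrightarrow B), F \lnot E  //  F (B \leftrightarrow B), T \lnot E.
              branch 2.1.1.1 (add T (B \leftrightarrow B), F \lnot E):
                F (E \leftrightarrow \lnot A): β-rule — branch into T E, F \lnot A  //  F E, T \lnot A.
                  branch 2.1.1.1.1 (add T E, F \lnot A):
                    T (C \to E): β-rule — branch into F C  //  T E.
                      branch 2.1.1.1.1.1 (add F C):
                        T (B \leftrightarrow B): β-rule — branch into T B, T B  //  F B, F B.
                          branch 2.1.1.1.1.1.1 (add T B, T B):
                            ○ open, literals {A=true, B=true, C=false, E=true}.
                          branch 2.1.1.1.1.1.2 (add F B, F B):
                            ○ open, literals {A=true, B=false, C=false, E=true}.
                      branch 2.1.1.1.1.2 (add T E):
                        T (B \leftrightarrow B): β-rule — branch into T B, T B  //  F B, F B.
                          branch 2.1.1.1.1.2.1 (add T B, T B):
                            ○ open, literals {A=true, B=true, E=true}.
                          branch 2.1.1.1.1.2.2 (add F B, F B):
                            ○ open, literals {A=true, B=false, E=true}.
                  branch 2.1.1.1.2 (add F E, T \lnot A):
                    × closes — contains both E and \lnot E.
              branch 2.1.1.2 (add F (B \leftrightarrow B), T \lnot E):
                F (E \leftrightarrow \lnot A): β-rule — branch into T E, F \lnot A  //  F E, T \lnot A.
                  branch 2.1.1.2.1 (add T E, F \lnot A):
                    × closes — contains both E and \lnot E.
                  branch 2.1.1.2.2 (add F E, T \lnot A):
                    T (C \to E): β-rule — branch into F C  //  T E.
                      branch 2.1.1.2.2.1 (add F C):
                        F (B \leftrightarrow B): β-rule — branch into T B, F B  //  F B, T B.
                          branch 2.1.1.2.2.1.1 (add T B, F B):
                            × closes — contains both B and \lnot B.
                          branch 2.1.1.2.2.1.2 (add F B, T B):
                            × closes — contains both B and \lnot B.
                      branch 2.1.1.2.2.2 (add T E):
                        × closes — contains both E and \lnot E.
          branch 2.1.2 (add T C):
            T \lnot ((B \leftrightarrow B) \leftrightarrow \lnot E): β-rule — branch into T (B \leftrightarrow B), F \lnot E  //  F (B \leftrightarrow B), T \lnot E.
              branch 2.1.2.1 (add T (B \leftrightarrow B), F \lnot E):
                F (E \leftrightarrow \lnot A): β-rule — branch into T E, F \lnot A  //  F E, T \lnot A.
                  branch 2.1.2.1.1 (add T E, F \lnot A):
                    T (B \leftrightarrow B): β-rule — branch into T B, T B  //  F B, F B.
                      branch 2.1.2.1.1.1 (add T B, T B):
                        ○ open, literals {A=true, B=true, C=true, E=true}.
                      branch 2.1.2.1.1.2 (add F B, F B):
                        ○ open, literals {A=true, B=false, C=true, E=true}.
                  branch 2.1.2.1.2 (add F E, T \lnot A):
                    × closes — contains both E and \lnot E.
              branch 2.1.2.2 (add F (B \leftrightarrow B), T \lnot E):
                F (E \leftrightarrow \lnot A): β-rule — branch into T E, F \lnot A  //  F E, T \lnot A.
                  branch 2.1.2.2.1 (add T E, F \lnot A):
                    × closes — contains both E and \lnot E.
                  branch 2.1.2.2.2 (add F E, T \lnot A):
                    F (B \leftrightarrow B): β-rule — branch into T B, F B  //  F B, T B.
                      branch 2.1.2.2.2.1 (add T B, F B):
                        × closes — contains both B and \lnot B.
                      branch 2.1.2.2.2.2 (add F B, T B):
                        × closes — contains both B and \lnot B.
      branch 2.2 (add F E):
        T ((C \to E) \lor C): β-rule — branch into T (C \to E)  //  T C.
          branch 2.2.1 (add T (C \to E)):
            T (C \to E): β-rule — branch into F C  //  T E.
              branch 2.2.1.1 (add F C):
                ○ open, literals {C=false, E=false}.
              branch 2.2.1.2 (add T E):
                × closes — contains both E and \lnot E.
          branch 2.2.2 (add T C):
            ○ open, literals {C=true, E=false}.
11 branches closed, 8 open.
An open branch gives a countermodel: A=true, B=true, C=false, E=true (unmentioned atoms arbitrary); under it the original formula is false.

Not valid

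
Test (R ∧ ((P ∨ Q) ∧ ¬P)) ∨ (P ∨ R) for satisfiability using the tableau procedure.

Initial set: {T ((R ∧ ((P ∨ Q) ∧ ¬P)) ∨ (P ∨ R))}.
T ((R ∧ ((P ∨ Q) ∧ ¬P)) ∨ (P ∨ R)): β-rule — branch into T (R ∧ ((P ∨ Q) ∧ ¬P))  //  T (P ∨ R).
  branch 1 (add T (R ∧ ((P ∨ Q) ∧ ¬P))):
    T (R ∧ ((P ∨ Q) ∧ ¬P)): α-rule — add T R, T ((P ∨ Q) ∧ ¬P).
    T ((P ∨ Q) ∧ ¬P): α-rule — add T (P ∨ Q), T ¬P.
    T (P ∨ Q): β-rule — branch into T P  //  T Q.
      branch 1.1 (add T P):
        × closes — contains both P and ¬P.
      branch 1.2 (add T Q):
        ○ open, literals {P=false, Q=true, R=true}.
  branch 2 (add T (P ∨ R)):
    T (P ∨ R): β-rule — branch into T P  //  T R.
      branch 2.1 (add T P):
        ○ open, literals {P=true}.
      branch 2.2 (add T R):
        ○ open, literals {R=true}.
1 branch closed, 3 open.
An open branch gives a satisfying assignment: P=false, Q=true, R=true.

Satisfiable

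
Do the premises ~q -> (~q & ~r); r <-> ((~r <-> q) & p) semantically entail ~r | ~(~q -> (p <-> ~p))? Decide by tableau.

Yes

Initial set: {(~q -> (~q & ~r)); (r <-> ((~r <-> q) & p)); ~(~r | ~(~q -> (p <-> ~p)))}.
~(~r | ~(~q -> (p <-> ~p))): α-rule — add ~~r, ~~(~q -> (p <-> ~p)).
(~q -> (~q & ~r)): β-rule — branch into ~~q  //  (~q & ~r).
  branch 1 (add ~~q):
    (r <-> ((~r <-> q) & p)): β-rule — branch into r, ((~r <-> q) & p)  //  ~r, ~((~r <-> q) & p).
      branch 1.1 (add r, ((~r <-> q) & p)):
        ((~r <-> q) & p): α-rule — add (~r <-> q), p.
        ~~(~q -> (p <-> ~p)): β-rule — branch into ~~q  //  (p <-> ~p).
          branch 1.1.1 (add ~~q):
            (~r <-> q): β-rule — branch into ~r, q  //  ~~r, ~q.
              branch 1.1.1.1 (add ~r, q):
                × closes — contains both r and ~r.
              branch 1.1.1.2 (add ~~r, ~q):
                × closes — contains both q and ~q.
          branch 1.1.2 (add (p <-> ~p)):
            (~r <-> q): β-rule — branch into ~r, q  //  ~~r, ~q.
              branch 1.1.2.1 (add ~r, q):
                × closes — contains both r and ~r.
              branch 1.1.2.2 (add ~~r, ~q):
                × closes — contains both q and ~q.
      branch 1.2 (add ~r, ~((~r <-> q) & p)):
        × closes — contains both r and ~r.
  branch 2 (add (~q & ~r)):
    (~q & ~r): α-rule — add ~q, ~r.
    × closes — contains both r and ~r.
All 6 branches close.
Every branch closed, so the premises entail the conclusion.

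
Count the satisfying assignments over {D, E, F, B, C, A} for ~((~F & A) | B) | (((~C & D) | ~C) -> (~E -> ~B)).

Initial set: {(~((~F & A) | B) | (((~C & D) | ~C) -> (~E -> ~B)))}.
(~((~F & A) | B) | (((~C & D) | ~C) -> (~E -> ~B))): β-rule — branch into ~((~F & A) | B)  //  (((~C & D) | ~C) -> (~E -> ~B)).
  branch 1 (add ~((~F & A) | B)):
    ~((~F & A) | B): α-rule — add ~(~F & A), ~B.
    ~(~F & A): β-rule — branch into ~~F  //  ~A.
      branch 1.1 (add ~~F):
        ○ open, literals {B=false, F=true}.
      branch 1.2 (add ~A):
        ○ open, literals {A=false, B=false}.
  branch 2 (add (((~C & D) | ~C) -> (~E -> ~B))):
    (((~C & D) | ~C) -> (~E -> ~B)): β-rule — branch into ~((~C & D) | ~C)  //  (~E -> ~B).
      branch 2.1 (add ~((~C & D) | ~C)):
        ~((~C & D) | ~C): α-rule — add ~(~C & D), ~~C.
        ~(~C & D): β-rule — branch into ~~C  //  ~D.
          branch 2.1.1 (add ~~C):
            ○ open, literals {C=true}.
          branch 2.1.2 (add ~D):
            ○ open, literals {C=true, D=false}.
      branch 2.2 (add (~E -> ~B)):
        (~E -> ~B): β-rule — branch into ~~E  //  ~B.
          branch 2.2.1 (add ~~E):
            ○ open, literals {E=true}.
          branch 2.2.2 (add ~B):
            ○ open, literals {B=false}.
0 branches closed, 6 open.
Each open branch fixes some atoms; the unmentioned ones are free. Counting distinct full assignments: branch {B=false, F=true} (D, E, C, A) contributes 16 new; branch {A=false, B=false} (D, E, F, C) contributes 8 new; branch {C=true} (D, E, F, B, A) contributes 20 new; branch {C=true, D=false} (E, F, B, A) contributes 0 new; branch {E=true} (D, F, B, C, A) contributes 10 new; branch {B=false} (D, E, F, C, A) contributes 2 new. Total: 56.

56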